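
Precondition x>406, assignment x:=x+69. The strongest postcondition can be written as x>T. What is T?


Formula: sp(P, x:=E) = exists old_x. (x = E[old_x/x]) AND P[old_x/x] (old_x is the value of x before the assignment; eliminate old_x by solving x = E[old_x/x] for old_x)
Step 1: Precondition P: x>406, i.e. old_x > 406
Step 2: Assignment gives x = old_x + 69, so old_x = x - 69
Step 3: Substitute into P: x - 69 > 406
Step 4: Simplify: x > 406+69 = 475

475


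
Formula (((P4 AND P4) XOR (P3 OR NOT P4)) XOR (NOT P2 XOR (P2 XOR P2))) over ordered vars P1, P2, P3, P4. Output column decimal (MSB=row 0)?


Formula: (((P4 AND P4) XOR (P3 OR NOT P4)) XOR (NOT P2 XOR (P2 XOR P2))) over P1, P2, P3, P4 (16 rows)
Evaluate each row (bits = P1,P2,P3,P4, MSB first):
  row 0 [0000]: (((0 AND 0) XOR (0 OR NOT 0)) XOR (NOT 0 XOR (0 XOR 0))) -> 0
  row 1 [0001]: (((1 AND 1) XOR (0 OR NOT 1)) XOR (NOT 0 XOR (0 XOR 0))) -> 0
  row 2 [0010]: (((0 AND 0) XOR (1 OR NOT 0)) XOR (NOT 0 XOR (0 XOR 0))) -> 0
  row 3 [0011]: (((1 AND 1) XOR (1 OR NOT 1)) XOR (NOT 0 XOR (0 XOR 0))) -> 1
  row 4 [0100]: (((0 AND 0) XOR (0 OR NOT 0)) XOR (NOT 1 XOR (1 XOR 1))) -> 1
  row 5 [0101]: (((1 AND 1) XOR (0 OR NOT 1)) XOR (NOT 1 XOR (1 XOR 1))) -> 1
  row 6 [0110]: (((0 AND 0) XOR (1 OR NOT 0)) XOR (NOT 1 XOR (1 XOR 1))) -> 1
  row 7 [0111]: (((1 AND 1) XOR (1 OR NOT 1)) XOR (NOT 1 XOR (1 XOR 1))) -> 0
  row 8 [1000]: (((0 AND 0) XOR (0 OR NOT 0)) XOR (NOT 0 XOR (0 XOR 0))) -> 0
  row 9 [1001]: (((1 AND 1) XOR (0 OR NOT 1)) XOR (NOT 0 XOR (0 XOR 0))) -> 0
  row 10 [1010]: (((0 AND 0) XOR (1 OR NOT 0)) XOR (NOT 0 XOR (0 XOR 0))) -> 0
  row 11 [1011]: (((1 AND 1) XOR (1 OR NOT 1)) XOR (NOT 0 XOR (0 XOR 0))) -> 1
  row 12 [1100]: (((0 AND 0) XOR (0 OR NOT 0)) XOR (NOT 1 XOR (1 XOR 1))) -> 1
  row 13 [1101]: (((1 AND 1) XOR (0 OR NOT 1)) XOR (NOT 1 XOR (1 XOR 1))) -> 1
  row 14 [1110]: (((0 AND 0) XOR (1 OR NOT 0)) XOR (NOT 1 XOR (1 XOR 1))) -> 1
  row 15 [1111]: (((1 AND 1) XOR (1 OR NOT 1)) XOR (NOT 1 XOR (1 XOR 1))) -> 0
Full result column, 4 rows per line (P1,P2 fixed per line; P3,P4 runs 00..11 left to right):
  rows 0-3 [P1,P2=00]: 0001  = hex 1
  rows 4-7 [P1,P2=01]: 1110  = hex E
  rows 8-11 [P1,P2=10]: 0001  = hex 1
  rows 12-15 [P1,P2=11]: 1110  = hex E
Output column (row 0 .. row 15) = 0001111000011110
Output column grouped in 4s = 0001 1110 0001 1110 = 0x1E1E
Convert to decimal digit by digit (value = value*16 + digit):
  1 -> 1
  1*16 + 14 (E) = 30
  30*16 + 1 = 481
  481*16 + 14 (E) = 7710
Decimal = 7710

7710


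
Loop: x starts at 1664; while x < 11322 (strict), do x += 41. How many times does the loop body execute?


Step 1: x goes from 1664 toward 11322 by 41; the body runs while x<11322, so iterations = ceil((bound-start)/step)
Step 2: Distance=9658
Step 3: ceil(9658/41)=236

236


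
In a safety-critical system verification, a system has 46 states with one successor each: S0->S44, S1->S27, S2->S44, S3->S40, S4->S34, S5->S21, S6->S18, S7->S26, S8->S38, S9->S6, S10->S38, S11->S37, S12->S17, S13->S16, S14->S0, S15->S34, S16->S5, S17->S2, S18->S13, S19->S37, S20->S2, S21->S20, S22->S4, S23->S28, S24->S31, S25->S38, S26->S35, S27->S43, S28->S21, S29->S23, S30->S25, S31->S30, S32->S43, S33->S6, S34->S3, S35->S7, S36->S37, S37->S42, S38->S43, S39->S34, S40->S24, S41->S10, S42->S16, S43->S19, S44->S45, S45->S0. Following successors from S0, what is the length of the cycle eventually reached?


Trace from S0 until a state repeats:
  S0 -> S44 -> S45 -> S0
S0 first seen at step 0, revisited at step 3.
Cycle length = 3 - 0 = 3

3


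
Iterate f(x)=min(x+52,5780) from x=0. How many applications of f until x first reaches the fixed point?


Step 1: x=0, cap=5780, increment=52
Step 2: x grows by 52 each step until capped at 5780; fixed point is x=5780
Step 3: iterations = ceil(5780/52) = 112

112


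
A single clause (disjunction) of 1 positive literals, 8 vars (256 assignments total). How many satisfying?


Step 1: Total=2^8=256
Step 2: Unsat when all 1 false: 2^7=128
Step 3: Sat=256-128=128

128


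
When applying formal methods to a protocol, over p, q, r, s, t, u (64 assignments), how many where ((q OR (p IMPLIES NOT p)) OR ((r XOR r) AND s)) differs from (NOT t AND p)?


F1 = ((q OR (p IMPLIES NOT p)) OR ((r XOR r) AND s))
F2 = (NOT t AND p)
Evaluate both on each of 64 rows (bits = p,q,r,s,t,u):
  row 0 [000000]: F1=1 F2=0 (differ) -> 1
  row 1 [000001]: F1=1 F2=0 (differ) -> 1
  row 2 [000010]: F1=1 F2=0 (differ) -> 1
  row 3 [000011]: F1=1 F2=0 (differ) -> 1
  row 4 [000100]: F1=1 F2=0 (differ) -> 1
  (every remaining row is evaluated the same way; all 64 results are listed next)
Full result column, 8 rows per line (p,q,r fixed per line; s,t,u runs 000..111 left to right):
  rows 0-7 [p,q,r=000]: 11111111  (ones: 8)
  rows 8-15 [p,q,r=001]: 11111111  (ones: 8)
  rows 16-23 [p,q,r=010]: 11111111  (ones: 8)
  rows 24-31 [p,q,r=011]: 11111111  (ones: 8)
  rows 32-39 [p,q,r=100]: 11001100  (ones: 4)
  rows 40-47 [p,q,r=101]: 11001100  (ones: 4)
  rows 48-55 [p,q,r=110]: 00110011  (ones: 4)
  rows 56-63 [p,q,r=111]: 00110011  (ones: 4)
Disagreements = 8+8+8+8+4+4+4+4 = 48

48


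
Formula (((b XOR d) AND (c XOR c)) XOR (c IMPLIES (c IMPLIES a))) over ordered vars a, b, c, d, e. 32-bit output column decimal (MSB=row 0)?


Formula: (((b XOR d) AND (c XOR c)) XOR (c IMPLIES (c IMPLIES a))) over a, b, c, d, e (32 rows)
Evaluate each row (bits = a,b,c,d,e, MSB first):
  row 0 [00000]: (((0 XOR 0) AND (0 XOR 0)) XOR (0 IMPLIES (0 IMPLIES 0))) -> 1
  row 1 [00001]: (((0 XOR 0) AND (0 XOR 0)) XOR (0 IMPLIES (0 IMPLIES 0))) -> 1
  row 2 [00010]: (((0 XOR 1) AND (0 XOR 0)) XOR (0 IMPLIES (0 IMPLIES 0))) -> 1
  row 3 [00011]: (((0 XOR 1) AND (0 XOR 0)) XOR (0 IMPLIES (0 IMPLIES 0))) -> 1
  row 4 [00100]: (((0 XOR 0) AND (1 XOR 1)) XOR (1 IMPLIES (1 IMPLIES 0))) -> 0
  row 5 [00101]: (((0 XOR 0) AND (1 XOR 1)) XOR (1 IMPLIES (1 IMPLIES 0))) -> 0
  row 6 [00110]: (((0 XOR 1) AND (1 XOR 1)) XOR (1 IMPLIES (1 IMPLIES 0))) -> 0
  row 7 [00111]: (((0 XOR 1) AND (1 XOR 1)) XOR (1 IMPLIES (1 IMPLIES 0))) -> 0
  row 8 [01000]: (((1 XOR 0) AND (0 XOR 0)) XOR (0 IMPLIES (0 IMPLIES 0))) -> 1
  row 9 [01001]: (((1 XOR 0) AND (0 XOR 0)) XOR (0 IMPLIES (0 IMPLIES 0))) -> 1
  row 10 [01010]: (((1 XOR 1) AND (0 XOR 0)) XOR (0 IMPLIES (0 IMPLIES 0))) -> 1
  row 11 [01011]: (((1 XOR 1) AND (0 XOR 0)) XOR (0 IMPLIES (0 IMPLIES 0))) -> 1
  row 12 [01100]: (((1 XOR 0) AND (1 XOR 1)) XOR (1 IMPLIES (1 IMPLIES 0))) -> 0
  row 13 [01101]: (((1 XOR 0) AND (1 XOR 1)) XOR (1 IMPLIES (1 IMPLIES 0))) -> 0
  row 14 [01110]: (((1 XOR 1) AND (1 XOR 1)) XOR (1 IMPLIES (1 IMPLIES 0))) -> 0
  row 15 [01111]: (((1 XOR 1) AND (1 XOR 1)) XOR (1 IMPLIES (1 IMPLIES 0))) -> 0
  row 16 [10000]: (((0 XOR 0) AND (0 XOR 0)) XOR (0 IMPLIES (0 IMPLIES 1))) -> 1
  row 17 [10001]: (((0 XOR 0) AND (0 XOR 0)) XOR (0 IMPLIES (0 IMPLIES 1))) -> 1
  row 18 [10010]: (((0 XOR 1) AND (0 XOR 0)) XOR (0 IMPLIES (0 IMPLIES 1))) -> 1
  row 19 [10011]: (((0 XOR 1) AND (0 XOR 0)) XOR (0 IMPLIES (0 IMPLIES 1))) -> 1
  row 20 [10100]: (((0 XOR 0) AND (1 XOR 1)) XOR (1 IMPLIES (1 IMPLIES 1))) -> 1
  row 21 [10101]: (((0 XOR 0) AND (1 XOR 1)) XOR (1 IMPLIES (1 IMPLIES 1))) -> 1
  row 22 [10110]: (((0 XOR 1) AND (1 XOR 1)) XOR (1 IMPLIES (1 IMPLIES 1))) -> 1
  row 23 [10111]: (((0 XOR 1) AND (1 XOR 1)) XOR (1 IMPLIES (1 IMPLIES 1))) -> 1
  row 24 [11000]: (((1 XOR 0) AND (0 XOR 0)) XOR (0 IMPLIES (0 IMPLIES 1))) -> 1
  row 25 [11001]: (((1 XOR 0) AND (0 XOR 0)) XOR (0 IMPLIES (0 IMPLIES 1))) -> 1
  row 26 [11010]: (((1 XOR 1) AND (0 XOR 0)) XOR (0 IMPLIES (0 IMPLIES 1))) -> 1
  row 27 [11011]: (((1 XOR 1) AND (0 XOR 0)) XOR (0 IMPLIES (0 IMPLIES 1))) -> 1
  row 28 [11100]: (((1 XOR 0) AND (1 XOR 1)) XOR (1 IMPLIES (1 IMPLIES 1))) -> 1
  row 29 [11101]: (((1 XOR 0) AND (1 XOR 1)) XOR (1 IMPLIES (1 IMPLIES 1))) -> 1
  row 30 [11110]: (((1 XOR 1) AND (1 XOR 1)) XOR (1 IMPLIES (1 IMPLIES 1))) -> 1
  row 31 [11111]: (((1 XOR 1) AND (1 XOR 1)) XOR (1 IMPLIES (1 IMPLIES 1))) -> 1
Full result column, 4 rows per line (a,b,c fixed per line; d,e runs 00..11 left to right):
  rows 0-3 [a,b,c=000]: 1111  = hex F
  rows 4-7 [a,b,c=001]: 0000  = hex 0
  rows 8-11 [a,b,c=010]: 1111  = hex F
  rows 12-15 [a,b,c=011]: 0000  = hex 0
  rows 16-19 [a,b,c=100]: 1111  = hex F
  rows 20-23 [a,b,c=101]: 1111  = hex F
  rows 24-27 [a,b,c=110]: 1111  = hex F
  rows 28-31 [a,b,c=111]: 1111  = hex F
Output column (row 0 .. row 31) = 11110000111100001111111111111111
Output column grouped in 4s = 1111 0000 1111 0000 1111 1111 1111 1111 = 0xF0F0FFFF
Convert to decimal digit by digit (value = value*16 + digit):
  F -> 15
  15*16 + 0 = 240
  240*16 + 15 (F) = 3855
  3855*16 + 0 = 61680
  61680*16 + 15 (F) = 986895
  986895*16 + 15 (F) = 15790335
  15790335*16 + 15 (F) = 252645375
  252645375*16 + 15 (F) = 4042326015
Decimal = 4042326015

4042326015


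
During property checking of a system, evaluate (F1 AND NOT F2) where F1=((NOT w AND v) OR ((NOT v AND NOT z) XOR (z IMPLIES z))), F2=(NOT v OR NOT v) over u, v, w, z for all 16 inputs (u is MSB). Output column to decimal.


F1 = ((NOT w AND v) OR ((NOT v AND NOT z) XOR (z IMPLIES z)))
F2 = (NOT v OR NOT v)
Counterexample to F1=>F2 is where F1=1 and F2=0.
Evaluate each row (bits = u,v,w,z, MSB first):
  row 0 [0000]: F1=0 F2=1 -> F1&~F2 -> 0
  row 1 [0001]: F1=1 F2=1 -> F1&~F2 -> 0
  row 2 [0010]: F1=0 F2=1 -> F1&~F2 -> 0
  row 3 [0011]: F1=1 F2=1 -> F1&~F2 -> 0
  row 4 [0100]: F1=1 F2=0 -> F1&~F2 -> 1
  row 5 [0101]: F1=1 F2=0 -> F1&~F2 -> 1
  row 6 [0110]: F1=1 F2=0 -> F1&~F2 -> 1
  row 7 [0111]: F1=1 F2=0 -> F1&~F2 -> 1
  row 8 [1000]: F1=0 F2=1 -> F1&~F2 -> 0
  row 9 [1001]: F1=1 F2=1 -> F1&~F2 -> 0
  row 10 [1010]: F1=0 F2=1 -> F1&~F2 -> 0
  row 11 [1011]: F1=1 F2=1 -> F1&~F2 -> 0
  row 12 [1100]: F1=1 F2=0 -> F1&~F2 -> 1
  row 13 [1101]: F1=1 F2=0 -> F1&~F2 -> 1
  row 14 [1110]: F1=1 F2=0 -> F1&~F2 -> 1
  row 15 [1111]: F1=1 F2=0 -> F1&~F2 -> 1
Full result column, 4 rows per line (u,v fixed per line; w,z runs 00..11 left to right):
  rows 0-3 [u,v=00]: 0000  = hex 0
  rows 4-7 [u,v=01]: 1111  = hex F
  rows 8-11 [u,v=10]: 0000  = hex 0
  rows 12-15 [u,v=11]: 1111  = hex F
Counterexample vector (row 0 .. row 15) = 0000111100001111
Output column grouped in 4s = 0000 1111 0000 1111 = 0x0F0F
Convert to decimal digit by digit (value = value*16 + digit):
  0 -> 0
  0*16 + 15 (F) = 15
  15*16 + 0 = 240
  240*16 + 15 (F) = 3855
Decimal = 3855

3855


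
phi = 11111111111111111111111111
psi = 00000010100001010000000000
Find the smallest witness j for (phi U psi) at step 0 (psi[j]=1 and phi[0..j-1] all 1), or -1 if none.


(phi U psi) at 0: need smallest j with psi[j]=1 and phi[i]=1 for all i in [0,j).
Scan from step 0:
  step 0: phi=1, psi=0 -> continue
  step 1: phi=1, psi=0 -> continue
  step 2: phi=1, psi=0 -> continue
  step 3: phi=1, psi=0 -> continue
  step 6: psi=1 and phi held for [0,6) -> witness found
Witness step = 6

6


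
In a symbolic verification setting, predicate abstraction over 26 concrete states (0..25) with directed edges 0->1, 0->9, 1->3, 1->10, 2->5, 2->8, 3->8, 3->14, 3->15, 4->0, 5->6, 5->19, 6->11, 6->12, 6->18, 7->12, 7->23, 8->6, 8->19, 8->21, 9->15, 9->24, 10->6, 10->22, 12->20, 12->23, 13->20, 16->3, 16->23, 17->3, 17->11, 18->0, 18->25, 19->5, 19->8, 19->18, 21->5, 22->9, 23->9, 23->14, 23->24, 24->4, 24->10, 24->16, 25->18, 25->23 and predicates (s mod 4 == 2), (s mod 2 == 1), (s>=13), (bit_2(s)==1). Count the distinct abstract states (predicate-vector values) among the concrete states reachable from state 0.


BFS from 0:
Concrete reachable: {0, 1, 3, 4, 5, 6, 8, 9, 10, 11, 12, 14, 15, 16, 18, 19, 20, 21, 22, 23, 24, 25}
Abstract via predicates (s mod 4 == 2), (s mod 2 == 1), (s>=13), (bit_2(s)==1):
  (0,0,0,0) <- {0, 8}
  (0,0,0,1) <- {4, 12}
  (0,0,1,0) <- {16, 24}
  (0,0,1,1) <- {20}
  (0,1,0,0) <- {1, 3, 9, 11}
  (0,1,0,1) <- {5}
  (0,1,1,0) <- {19, 25}
  (0,1,1,1) <- {15, 21, 23}
  (1,0,0,0) <- {10}
  (1,0,0,1) <- {6}
  (1,0,1,0) <- {18}
  (1,0,1,1) <- {14, 22}
Distinct abstract states = 12

12


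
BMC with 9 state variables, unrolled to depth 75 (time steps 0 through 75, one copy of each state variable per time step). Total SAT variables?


BMC unrolls to depth k, creating one copy of each state var for steps 0..k.
Step count = 75 + 1 = 76 (steps 0 through 75)
Vars per step = 9
Total = 9 * 76 = 684

684


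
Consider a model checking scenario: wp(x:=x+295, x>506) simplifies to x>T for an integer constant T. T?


Formula: wp(x:=E, P) = P[E/x] (substitute E for x in postcondition)
Step 1: Postcondition: x>506
Step 2: Substitute x+295 for x: x+295>506
Step 3: Solve for x: x > 506-295 = 211

211


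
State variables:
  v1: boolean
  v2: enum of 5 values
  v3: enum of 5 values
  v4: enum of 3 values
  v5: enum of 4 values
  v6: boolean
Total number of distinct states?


State space = product of domain sizes of all variables.
Domain sizes:
  v1 (boolean): 2
  v2 (enum of 5 values): 5
  v3 (enum of 5 values): 5
  v4 (enum of 3 values): 3
  v5 (enum of 4 values): 4
  v6 (boolean): 2
Product = 2 * 5 * 5 * 3 * 4 * 2 = 1200

1200


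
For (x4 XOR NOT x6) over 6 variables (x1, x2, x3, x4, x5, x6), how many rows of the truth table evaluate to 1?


Formula: (x4 XOR NOT x6) over 6 vars (64 rows)
Evaluate each row (x1, x2, x3, x4, x5, x6 as bits, MSB first):
  row 0 [000000]: (0 XOR NOT 0) -> 1
  row 1 [000001]: (0 XOR NOT 1) -> 0
  row 2 [000010]: (0 XOR NOT 0) -> 1
  row 3 [000011]: (0 XOR NOT 1) -> 0
  row 4 [000100]: (1 XOR NOT 0) -> 0
  (every remaining row is evaluated the same way; all 64 results are listed next)
Full result column, 8 rows per line (x1,x2,x3 fixed per line; x4,x5,x6 runs 000..111 left to right):
  rows 0-7 [x1,x2,x3=000]: 10100101  (ones: 4)
  rows 8-15 [x1,x2,x3=001]: 10100101  (ones: 4)
  rows 16-23 [x1,x2,x3=010]: 10100101  (ones: 4)
  rows 24-31 [x1,x2,x3=011]: 10100101  (ones: 4)
  rows 32-39 [x1,x2,x3=100]: 10100101  (ones: 4)
  rows 40-47 [x1,x2,x3=101]: 10100101  (ones: 4)
  rows 48-55 [x1,x2,x3=110]: 10100101  (ones: 4)
  rows 56-63 [x1,x2,x3=111]: 10100101  (ones: 4)
Count of 1-rows = 4+4+4+4+4+4+4+4 = 32

32


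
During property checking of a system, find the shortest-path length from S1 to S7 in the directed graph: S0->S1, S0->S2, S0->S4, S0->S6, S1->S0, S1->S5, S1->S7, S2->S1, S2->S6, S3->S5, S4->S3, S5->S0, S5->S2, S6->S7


BFS layer-by-layer from S1:
  dist 0: {S1}
  dist 1: {S0, S5, S7}
  -> S7 reached at distance 1
Shortest path length = 1

1


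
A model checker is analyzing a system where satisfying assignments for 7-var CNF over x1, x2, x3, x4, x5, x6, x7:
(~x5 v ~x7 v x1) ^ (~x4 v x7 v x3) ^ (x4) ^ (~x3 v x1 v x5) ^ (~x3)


CNF with 5 clauses over 7 vars (128 assignments).
An assignment satisfies CNF iff every clause has >=1 true literal.
Check each row (bits = x1,x2,x3,x4,x5,x6,x7; clause T/F shown):
  row 0 [0000000]: clauses=TTFTT -> 0
  row 1 [0000001]: clauses=TTFTT -> 0
  row 2 [0000010]: clauses=TTFTT -> 0
  row 3 [0000011]: clauses=TTFTT -> 0
  row 4 [0000100]: clauses=TTFTT -> 0
  (every remaining row is evaluated the same way; all 128 results are listed next)
Full result column, 8 rows per line (x1,x2,x3,x4 fixed per line; x5,x6,x7 runs 000..111 left to right):
  rows 0-7 [x1,x2,x3,x4=0000]: 00000000  (ones: 0)
  rows 8-15 [x1,x2,x3,x4=0001]: 01010000  (ones: 2)
  rows 16-23 [x1,x2,x3,x4=0010]: 00000000  (ones: 0)
  rows 24-31 [x1,x2,x3,x4=0011]: 00000000  (ones: 0)
  rows 32-39 [x1,x2,x3,x4=0100]: 00000000  (ones: 0)
  rows 40-47 [x1,x2,x3,x4=0101]: 01010000  (ones: 2)
  rows 48-55 [x1,x2,x3,x4=0110]: 00000000  (ones: 0)
  rows 56-63 [x1,x2,x3,x4=0111]: 00000000  (ones: 0)
  rows 64-71 [x1,x2,x3,x4=1000]: 00000000  (ones: 0)
  rows 72-79 [x1,x2,x3,x4=1001]: 01010101  (ones: 4)
  rows 80-87 [x1,x2,x3,x4=1010]: 00000000  (ones: 0)
  rows 88-95 [x1,x2,x3,x4=1011]: 00000000  (ones: 0)
  rows 96-103 [x1,x2,x3,x4=1100]: 00000000  (ones: 0)
  rows 104-111 [x1,x2,x3,x4=1101]: 01010101  (ones: 4)
  rows 112-119 [x1,x2,x3,x4=1110]: 00000000  (ones: 0)
  rows 120-127 [x1,x2,x3,x4=1111]: 00000000  (ones: 0)
Satisfying assignments = 0+2+0+0+0+2+0+0+0+4+0+0+0+4+0+0 = 12

12


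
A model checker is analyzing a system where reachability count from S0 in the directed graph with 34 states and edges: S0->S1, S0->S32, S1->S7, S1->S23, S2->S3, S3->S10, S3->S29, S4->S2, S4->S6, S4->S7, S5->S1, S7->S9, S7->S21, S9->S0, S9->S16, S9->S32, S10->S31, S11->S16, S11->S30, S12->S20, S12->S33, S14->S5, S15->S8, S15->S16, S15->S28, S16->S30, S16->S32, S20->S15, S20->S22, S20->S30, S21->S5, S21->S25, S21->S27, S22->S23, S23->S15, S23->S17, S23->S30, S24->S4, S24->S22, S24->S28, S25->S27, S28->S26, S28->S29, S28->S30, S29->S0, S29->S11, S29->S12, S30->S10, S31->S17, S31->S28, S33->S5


BFS from S0:
  layer 0: {S0}
  layer 1: {S1, S32}
  layer 2: {S7, S23}
  layer 3: {S9, S15, S17, S21, S30}
  layer 4: {S5, S8, S10, S16, S25, S27, S28}
  layer 5: {S26, S29, S31}
  layer 6: {S11, S12}
  layer 7: {S20, S33}
  layer 8: {S22}
Reachable set: {S0, S1, S5, S7, S8, S9, S10, S11, S12, S15, S16, S17, S20, S21, S22, S23, S25, S26, S27, S28, S29, S30, S31, S32, S33}
Count = 25

25


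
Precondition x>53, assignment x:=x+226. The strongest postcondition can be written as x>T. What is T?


Formula: sp(P, x:=E) = exists old_x. (x = E[old_x/x]) AND P[old_x/x] (old_x is the value of x before the assignment; eliminate old_x by solving x = E[old_x/x] for old_x)
Step 1: Precondition P: x>53, i.e. old_x > 53
Step 2: Assignment gives x = old_x + 226, so old_x = x - 226
Step 3: Substitute into P: x - 226 > 53
Step 4: Simplify: x > 53+226 = 279

279


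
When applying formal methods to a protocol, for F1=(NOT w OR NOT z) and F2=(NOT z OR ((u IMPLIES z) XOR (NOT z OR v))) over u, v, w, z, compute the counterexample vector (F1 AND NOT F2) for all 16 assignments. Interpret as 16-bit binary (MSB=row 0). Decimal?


F1 = (NOT w OR NOT z)
F2 = (NOT z OR ((u IMPLIES z) XOR (NOT z OR v)))
Counterexample to F1=>F2 is where F1=1 and F2=0.
Evaluate each row (bits = u,v,w,z, MSB first):
  row 0 [0000]: F1=1 F2=1 -> F1&~F2 -> 0
  row 1 [0001]: F1=1 F2=1 -> F1&~F2 -> 0
  row 2 [0010]: F1=1 F2=1 -> F1&~F2 -> 0
  row 3 [0011]: F1=0 F2=1 -> F1&~F2 -> 0
  row 4 [0100]: F1=1 F2=1 -> F1&~F2 -> 0
  row 5 [0101]: F1=1 F2=0 -> F1&~F2 -> 1
  row 6 [0110]: F1=1 F2=1 -> F1&~F2 -> 0
  row 7 [0111]: F1=0 F2=0 -> F1&~F2 -> 0
  row 8 [1000]: F1=1 F2=1 -> F1&~F2 -> 0
  row 9 [1001]: F1=1 F2=1 -> F1&~F2 -> 0
  row 10 [1010]: F1=1 F2=1 -> F1&~F2 -> 0
  row 11 [1011]: F1=0 F2=1 -> F1&~F2 -> 0
  row 12 [1100]: F1=1 F2=1 -> F1&~F2 -> 0
  row 13 [1101]: F1=1 F2=0 -> F1&~F2 -> 1
  row 14 [1110]: F1=1 F2=1 -> F1&~F2 -> 0
  row 15 [1111]: F1=0 F2=0 -> F1&~F2 -> 0
Full result column, 4 rows per line (u,v fixed per line; w,z runs 00..11 left to right):
  rows 0-3 [u,v=00]: 0000  = hex 0
  rows 4-7 [u,v=01]: 0100  = hex 4
  rows 8-11 [u,v=10]: 0000  = hex 0
  rows 12-15 [u,v=11]: 0100  = hex 4
Counterexample vector (row 0 .. row 15) = 0000010000000100
Output column grouped in 4s = 0000 0100 0000 0100 = 0x0404
Convert to decimal digit by digit (value = value*16 + digit):
  0 -> 0
  0*16 + 4 = 4
  4*16 + 0 = 64
  64*16 + 4 = 1028
Decimal = 1028

1028


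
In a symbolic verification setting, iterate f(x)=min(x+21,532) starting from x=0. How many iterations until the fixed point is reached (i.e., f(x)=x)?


Step 1: x=0, cap=532, increment=21
Step 2: x grows by 21 each step until capped at 532; fixed point is x=532
Step 3: iterations = ceil(532/21) = 26

26


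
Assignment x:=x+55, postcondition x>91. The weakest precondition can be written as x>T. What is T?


Formula: wp(x:=E, P) = P[E/x] (substitute E for x in postcondition)
Step 1: Postcondition: x>91
Step 2: Substitute x+55 for x: x+55>91
Step 3: Solve for x: x > 91-55 = 36

36


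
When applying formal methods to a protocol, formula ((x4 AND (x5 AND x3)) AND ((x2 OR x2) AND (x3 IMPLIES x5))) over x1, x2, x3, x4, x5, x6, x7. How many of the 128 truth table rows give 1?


Formula: ((x4 AND (x5 AND x3)) AND ((x2 OR x2) AND (x3 IMPLIES x5))) over 7 vars (128 rows)
Evaluate each row (x1, x2, x3, x4, x5, x6, x7 as bits, MSB first):
  row 0 [0000000]: ((0 AND (0 AND 0)) AND ((0 OR 0) AND (0 IMPLIES 0))) -> 0
  row 1 [0000001]: ((0 AND (0 AND 0)) AND ((0 OR 0) AND (0 IMPLIES 0))) -> 0
  row 2 [0000010]: ((0 AND (0 AND 0)) AND ((0 OR 0) AND (0 IMPLIES 0))) -> 0
  row 3 [0000011]: ((0 AND (0 AND 0)) AND ((0 OR 0) AND (0 IMPLIES 0))) -> 0
  row 4 [0000100]: ((0 AND (1 AND 0)) AND ((0 OR 0) AND (0 IMPLIES 1))) -> 0
  (every remaining row is evaluated the same way; all 128 results are listed next)
Full result column, 8 rows per line (x1,x2,x3,x4 fixed per line; x5,x6,x7 runs 000..111 left to right):
  rows 0-7 [x1,x2,x3,x4=0000]: 00000000  (ones: 0)
  rows 8-15 [x1,x2,x3,x4=0001]: 00000000  (ones: 0)
  rows 16-23 [x1,x2,x3,x4=0010]: 00000000  (ones: 0)
  rows 24-31 [x1,x2,x3,x4=0011]: 00000000  (ones: 0)
  rows 32-39 [x1,x2,x3,x4=0100]: 00000000  (ones: 0)
  rows 40-47 [x1,x2,x3,x4=0101]: 00000000  (ones: 0)
  rows 48-55 [x1,x2,x3,x4=0110]: 00000000  (ones: 0)
  rows 56-63 [x1,x2,x3,x4=0111]: 00001111  (ones: 4)
  rows 64-71 [x1,x2,x3,x4=1000]: 00000000  (ones: 0)
  rows 72-79 [x1,x2,x3,x4=1001]: 00000000  (ones: 0)
  rows 80-87 [x1,x2,x3,x4=1010]: 00000000  (ones: 0)
  rows 88-95 [x1,x2,x3,x4=1011]: 00000000  (ones: 0)
  rows 96-103 [x1,x2,x3,x4=1100]: 00000000  (ones: 0)
  rows 104-111 [x1,x2,x3,x4=1101]: 00000000  (ones: 0)
  rows 112-119 [x1,x2,x3,x4=1110]: 00000000  (ones: 0)
  rows 120-127 [x1,x2,x3,x4=1111]: 00001111  (ones: 4)
Count of 1-rows = 0+0+0+0+0+0+0+4+0+0+0+0+0+0+0+4 = 8

8


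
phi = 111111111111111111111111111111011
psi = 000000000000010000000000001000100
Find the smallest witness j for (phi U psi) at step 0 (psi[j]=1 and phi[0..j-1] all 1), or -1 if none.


(phi U psi) at 0: need smallest j with psi[j]=1 and phi[i]=1 for all i in [0,j).
Scan from step 0:
  step 0: phi=1, psi=0 -> continue
  step 1: phi=1, psi=0 -> continue
  step 2: phi=1, psi=0 -> continue
  step 3: phi=1, psi=0 -> continue
  step 13: psi=1 and phi held for [0,13) -> witness found
Witness step = 13

13


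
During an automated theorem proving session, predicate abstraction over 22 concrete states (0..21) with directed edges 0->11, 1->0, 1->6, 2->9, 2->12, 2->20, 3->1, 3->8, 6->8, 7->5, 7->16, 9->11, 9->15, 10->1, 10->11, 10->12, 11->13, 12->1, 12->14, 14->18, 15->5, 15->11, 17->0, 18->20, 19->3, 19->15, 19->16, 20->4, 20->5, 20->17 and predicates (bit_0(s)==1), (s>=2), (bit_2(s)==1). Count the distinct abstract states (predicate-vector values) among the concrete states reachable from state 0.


BFS from 0:
Concrete reachable: {0, 11, 13}
Abstract via predicates (bit_0(s)==1), (s>=2), (bit_2(s)==1):
  (0,0,0) <- {0}
  (1,1,0) <- {11}
  (1,1,1) <- {13}
Distinct abstract states = 3

3


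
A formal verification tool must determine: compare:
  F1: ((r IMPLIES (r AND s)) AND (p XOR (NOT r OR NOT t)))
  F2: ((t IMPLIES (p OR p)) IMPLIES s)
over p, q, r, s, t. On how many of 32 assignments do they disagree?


F1 = ((r IMPLIES (r AND s)) AND (p XOR (NOT r OR NOT t)))
F2 = ((t IMPLIES (p OR p)) IMPLIES s)
Evaluate both on each of 32 rows (bits = p,q,r,s,t):
  row 0 [00000]: F1=1 F2=0 (differ) -> 1
  row 1 [00001]: F1=1 F2=1 -> 0
  row 2 [00010]: F1=1 F2=1 -> 0
  row 3 [00011]: F1=1 F2=1 -> 0
  row 4 [00100]: F1=0 F2=0 -> 0
  row 5 [00101]: F1=0 F2=1 (differ) -> 1
  row 6 [00110]: F1=1 F2=1 -> 0
  row 7 [00111]: F1=0 F2=1 (differ) -> 1
  row 8 [01000]: F1=1 F2=0 (differ) -> 1
  row 9 [01001]: F1=1 F2=1 -> 0
  row 10 [01010]: F1=1 F2=1 -> 0
  row 11 [01011]: F1=1 F2=1 -> 0
  row 12 [01100]: F1=0 F2=0 -> 0
  row 13 [01101]: F1=0 F2=1 (differ) -> 1
  row 14 [01110]: F1=1 F2=1 -> 0
  row 15 [01111]: F1=0 F2=1 (differ) -> 1
  row 16 [10000]: F1=0 F2=0 -> 0
  row 17 [10001]: F1=0 F2=0 -> 0
  row 18 [10010]: F1=0 F2=1 (differ) -> 1
  row 19 [10011]: F1=0 F2=1 (differ) -> 1
  row 20 [10100]: F1=0 F2=0 -> 0
  row 21 [10101]: F1=0 F2=0 -> 0
  row 22 [10110]: F1=0 F2=1 (differ) -> 1
  row 23 [10111]: F1=1 F2=1 -> 0
  row 24 [11000]: F1=0 F2=0 -> 0
  row 25 [11001]: F1=0 F2=0 -> 0
  row 26 [11010]: F1=0 F2=1 (differ) -> 1
  row 27 [11011]: F1=0 F2=1 (differ) -> 1
  row 28 [11100]: F1=0 F2=0 -> 0
  row 29 [11101]: F1=0 F2=0 -> 0
  row 30 [11110]: F1=0 F2=1 (differ) -> 1
  row 31 [11111]: F1=1 F2=1 -> 0
Full result column, 8 rows per line (p,q fixed per line; r,s,t runs 000..111 left to right):
  rows 0-7 [p,q=00]: 10000101  (ones: 3)
  rows 8-15 [p,q=01]: 10000101  (ones: 3)
  rows 16-23 [p,q=10]: 00110010  (ones: 3)
  rows 24-31 [p,q=11]: 00110010  (ones: 3)
Disagreements = 3+3+3+3 = 12

12


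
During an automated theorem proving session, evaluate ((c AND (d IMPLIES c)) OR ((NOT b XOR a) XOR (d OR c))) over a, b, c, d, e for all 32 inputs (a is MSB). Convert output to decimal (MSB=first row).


Formula: ((c AND (d IMPLIES c)) OR ((NOT b XOR a) XOR (d OR c))) over a, b, c, d, e (32 rows)
Evaluate each row (bits = a,b,c,d,e, MSB first):
  row 0 [00000]: ((0 AND (0 IMPLIES 0)) OR ((NOT 0 XOR 0) XOR (0 OR 0))) -> 1
  row 1 [00001]: ((0 AND (0 IMPLIES 0)) OR ((NOT 0 XOR 0) XOR (0 OR 0))) -> 1
  row 2 [00010]: ((0 AND (1 IMPLIES 0)) OR ((NOT 0 XOR 0) XOR (1 OR 0))) -> 0
  row 3 [00011]: ((0 AND (1 IMPLIES 0)) OR ((NOT 0 XOR 0) XOR (1 OR 0))) -> 0
  row 4 [00100]: ((1 AND (0 IMPLIES 1)) OR ((NOT 0 XOR 0) XOR (0 OR 1))) -> 1
  row 5 [00101]: ((1 AND (0 IMPLIES 1)) OR ((NOT 0 XOR 0) XOR (0 OR 1))) -> 1
  row 6 [00110]: ((1 AND (1 IMPLIES 1)) OR ((NOT 0 XOR 0) XOR (1 OR 1))) -> 1
  row 7 [00111]: ((1 AND (1 IMPLIES 1)) OR ((NOT 0 XOR 0) XOR (1 OR 1))) -> 1
  row 8 [01000]: ((0 AND (0 IMPLIES 0)) OR ((NOT 1 XOR 0) XOR (0 OR 0))) -> 0
  row 9 [01001]: ((0 AND (0 IMPLIES 0)) OR ((NOT 1 XOR 0) XOR (0 OR 0))) -> 0
  row 10 [01010]: ((0 AND (1 IMPLIES 0)) OR ((NOT 1 XOR 0) XOR (1 OR 0))) -> 1
  row 11 [01011]: ((0 AND (1 IMPLIES 0)) OR ((NOT 1 XOR 0) XOR (1 OR 0))) -> 1
  row 12 [01100]: ((1 AND (0 IMPLIES 1)) OR ((NOT 1 XOR 0) XOR (0 OR 1))) -> 1
  row 13 [01101]: ((1 AND (0 IMPLIES 1)) OR ((NOT 1 XOR 0) XOR (0 OR 1))) -> 1
  row 14 [01110]: ((1 AND (1 IMPLIES 1)) OR ((NOT 1 XOR 0) XOR (1 OR 1))) -> 1
  row 15 [01111]: ((1 AND (1 IMPLIES 1)) OR ((NOT 1 XOR 0) XOR (1 OR 1))) -> 1
  row 16 [10000]: ((0 AND (0 IMPLIES 0)) OR ((NOT 0 XOR 1) XOR (0 OR 0))) -> 0
  row 17 [10001]: ((0 AND (0 IMPLIES 0)) OR ((NOT 0 XOR 1) XOR (0 OR 0))) -> 0
  row 18 [10010]: ((0 AND (1 IMPLIES 0)) OR ((NOT 0 XOR 1) XOR (1 OR 0))) -> 1
  row 19 [10011]: ((0 AND (1 IMPLIES 0)) OR ((NOT 0 XOR 1) XOR (1 OR 0))) -> 1
  row 20 [10100]: ((1 AND (0 IMPLIES 1)) OR ((NOT 0 XOR 1) XOR (0 OR 1))) -> 1
  row 21 [10101]: ((1 AND (0 IMPLIES 1)) OR ((NOT 0 XOR 1) XOR (0 OR 1))) -> 1
  row 22 [10110]: ((1 AND (1 IMPLIES 1)) OR ((NOT 0 XOR 1) XOR (1 OR 1))) -> 1
  row 23 [10111]: ((1 AND (1 IMPLIES 1)) OR ((NOT 0 XOR 1) XOR (1 OR 1))) -> 1
  row 24 [11000]: ((0 AND (0 IMPLIES 0)) OR ((NOT 1 XOR 1) XOR (0 OR 0))) -> 1
  row 25 [11001]: ((0 AND (0 IMPLIES 0)) OR ((NOT 1 XOR 1) XOR (0 OR 0))) -> 1
  row 26 [11010]: ((0 AND (1 IMPLIES 0)) OR ((NOT 1 XOR 1) XOR (1 OR 0))) -> 0
  row 27 [11011]: ((0 AND (1 IMPLIES 0)) OR ((NOT 1 XOR 1) XOR (1 OR 0))) -> 0
  row 28 [11100]: ((1 AND (0 IMPLIES 1)) OR ((NOT 1 XOR 1) XOR (0 OR 1))) -> 1
  row 29 [11101]: ((1 AND (0 IMPLIES 1)) OR ((NOT 1 XOR 1) XOR (0 OR 1))) -> 1
  row 30 [11110]: ((1 AND (1 IMPLIES 1)) OR ((NOT 1 XOR 1) XOR (1 OR 1))) -> 1
  row 31 [11111]: ((1 AND (1 IMPLIES 1)) OR ((NOT 1 XOR 1) XOR (1 OR 1))) -> 1
Full result column, 4 rows per line (a,b,c fixed per line; d,e runs 00..11 left to right):
  rows 0-3 [a,b,c=000]: 1100  = hex C
  rows 4-7 [a,b,c=001]: 1111  = hex F
  rows 8-11 [a,b,c=010]: 0011  = hex 3
  rows 12-15 [a,b,c=011]: 1111  = hex F
  rows 16-19 [a,b,c=100]: 0011  = hex 3
  rows 20-23 [a,b,c=101]: 1111  = hex F
  rows 24-27 [a,b,c=110]: 1100  = hex C
  rows 28-31 [a,b,c=111]: 1111  = hex F
Output column (row 0 .. row 31) = 11001111001111110011111111001111
Output column grouped in 4s = 1100 1111 0011 1111 0011 1111 1100 1111 = 0xCF3F3FCF
Convert to decimal digit by digit (value = value*16 + digit):
  C -> 12
  12*16 + 15 (F) = 207
  207*16 + 3 = 3315
  3315*16 + 15 (F) = 53055
  53055*16 + 3 = 848883
  848883*16 + 15 (F) = 13582143
  13582143*16 + 12 (C) = 217314300
  217314300*16 + 15 (F) = 3477028815
Decimal = 3477028815

3477028815


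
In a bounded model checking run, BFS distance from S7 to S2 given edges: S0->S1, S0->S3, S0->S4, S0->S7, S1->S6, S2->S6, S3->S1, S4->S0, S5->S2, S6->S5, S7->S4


BFS layer-by-layer from S7:
  dist 0: {S7}
  dist 1: {S4}
  dist 2: {S0}
  dist 3: {S1, S3}
  dist 4: {S6}
  dist 5: {S5}
  dist 6: {S2}
  -> S2 reached at distance 6
Shortest path length = 6

6


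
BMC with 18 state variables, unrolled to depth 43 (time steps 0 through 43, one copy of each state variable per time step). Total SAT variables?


BMC unrolls to depth k, creating one copy of each state var for steps 0..k.
Step count = 43 + 1 = 44 (steps 0 through 43)
Vars per step = 18
Total = 18 * 44 = 792

792


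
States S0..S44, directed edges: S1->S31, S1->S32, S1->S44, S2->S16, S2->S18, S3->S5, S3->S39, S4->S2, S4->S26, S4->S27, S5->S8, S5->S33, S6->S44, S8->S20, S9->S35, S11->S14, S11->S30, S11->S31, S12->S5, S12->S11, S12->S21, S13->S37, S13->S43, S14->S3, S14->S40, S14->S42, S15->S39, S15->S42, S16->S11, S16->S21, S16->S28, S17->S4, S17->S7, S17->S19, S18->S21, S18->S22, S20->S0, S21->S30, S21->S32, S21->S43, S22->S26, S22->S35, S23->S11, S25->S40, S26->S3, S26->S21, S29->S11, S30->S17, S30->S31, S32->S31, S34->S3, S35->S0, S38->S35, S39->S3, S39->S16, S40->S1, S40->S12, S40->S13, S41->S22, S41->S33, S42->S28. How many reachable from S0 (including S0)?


BFS from S0:
  layer 0: {S0}
Reachable set: {S0}
Count = 1

1


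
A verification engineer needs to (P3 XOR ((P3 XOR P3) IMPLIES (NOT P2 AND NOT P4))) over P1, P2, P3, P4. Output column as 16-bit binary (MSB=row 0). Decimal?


Formula: (P3 XOR ((P3 XOR P3) IMPLIES (NOT P2 AND NOT P4))) over P1, P2, P3, P4 (16 rows)
Evaluate each row (bits = P1,P2,P3,P4, MSB first):
  row 0 [0000]: (0 XOR ((0 XOR 0) IMPLIES (NOT 0 AND NOT 0))) -> 1
  row 1 [0001]: (0 XOR ((0 XOR 0) IMPLIES (NOT 0 AND NOT 1))) -> 1
  row 2 [0010]: (1 XOR ((1 XOR 1) IMPLIES (NOT 0 AND NOT 0))) -> 0
  row 3 [0011]: (1 XOR ((1 XOR 1) IMPLIES (NOT 0 AND NOT 1))) -> 0
  row 4 [0100]: (0 XOR ((0 XOR 0) IMPLIES (NOT 1 AND NOT 0))) -> 1
  row 5 [0101]: (0 XOR ((0 XOR 0) IMPLIES (NOT 1 AND NOT 1))) -> 1
  row 6 [0110]: (1 XOR ((1 XOR 1) IMPLIES (NOT 1 AND NOT 0))) -> 0
  row 7 [0111]: (1 XOR ((1 XOR 1) IMPLIES (NOT 1 AND NOT 1))) -> 0
  row 8 [1000]: (0 XOR ((0 XOR 0) IMPLIES (NOT 0 AND NOT 0))) -> 1
  row 9 [1001]: (0 XOR ((0 XOR 0) IMPLIES (NOT 0 AND NOT 1))) -> 1
  row 10 [1010]: (1 XOR ((1 XOR 1) IMPLIES (NOT 0 AND NOT 0))) -> 0
  row 11 [1011]: (1 XOR ((1 XOR 1) IMPLIES (NOT 0 AND NOT 1))) -> 0
  row 12 [1100]: (0 XOR ((0 XOR 0) IMPLIES (NOT 1 AND NOT 0))) -> 1
  row 13 [1101]: (0 XOR ((0 XOR 0) IMPLIES (NOT 1 AND NOT 1))) -> 1
  row 14 [1110]: (1 XOR ((1 XOR 1) IMPLIES (NOT 1 AND NOT 0))) -> 0
  row 15 [1111]: (1 XOR ((1 XOR 1) IMPLIES (NOT 1 AND NOT 1))) -> 0
Full result column, 4 rows per line (P1,P2 fixed per line; P3,P4 runs 00..11 left to right):
  rows 0-3 [P1,P2=00]: 1100  = hex C
  rows 4-7 [P1,P2=01]: 1100  = hex C
  rows 8-11 [P1,P2=10]: 1100  = hex C
  rows 12-15 [P1,P2=11]: 1100  = hex C
Output column (row 0 .. row 15) = 1100110011001100
Output column grouped in 4s = 1100 1100 1100 1100 = 0xCCCC
Convert to decimal digit by digit (value = value*16 + digit):
  C -> 12
  12*16 + 12 (C) = 204
  204*16 + 12 (C) = 3276
  3276*16 + 12 (C) = 52428
Decimal = 52428

52428


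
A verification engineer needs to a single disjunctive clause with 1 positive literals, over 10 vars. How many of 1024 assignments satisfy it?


Step 1: Total=2^10=1024
Step 2: Unsat when all 1 false: 2^9=512
Step 3: Sat=1024-512=512

512


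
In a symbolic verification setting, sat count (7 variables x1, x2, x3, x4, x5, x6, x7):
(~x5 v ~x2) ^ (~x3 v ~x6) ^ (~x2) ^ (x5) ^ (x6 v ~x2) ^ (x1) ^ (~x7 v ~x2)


CNF with 7 clauses over 7 vars (128 assignments).
An assignment satisfies CNF iff every clause has >=1 true literal.
Check each row (bits = x1,x2,x3,x4,x5,x6,x7; clause T/F shown):
  row 0 [0000000]: clauses=TTTFTFT -> 0
  row 1 [0000001]: clauses=TTTFTFT -> 0
  row 2 [0000010]: clauses=TTTFTFT -> 0
  row 3 [0000011]: clauses=TTTFTFT -> 0
  row 4 [0000100]: clauses=TTTTTFT -> 0
  (every remaining row is evaluated the same way; all 128 results are listed next)
Full result column, 8 rows per line (x1,x2,x3,x4 fixed per line; x5,x6,x7 runs 000..111 left to right):
  rows 0-7 [x1,x2,x3,x4=0000]: 00000000  (ones: 0)
  rows 8-15 [x1,x2,x3,x4=0001]: 00000000  (ones: 0)
  rows 16-23 [x1,x2,x3,x4=0010]: 00000000  (ones: 0)
  rows 24-31 [x1,x2,x3,x4=0011]: 00000000  (ones: 0)
  rows 32-39 [x1,x2,x3,x4=0100]: 00000000  (ones: 0)
  rows 40-47 [x1,x2,x3,x4=0101]: 00000000  (ones: 0)
  rows 48-55 [x1,x2,x3,x4=0110]: 00000000  (ones: 0)
  rows 56-63 [x1,x2,x3,x4=0111]: 00000000  (ones: 0)
  rows 64-71 [x1,x2,x3,x4=1000]: 00001111  (ones: 4)
  rows 72-79 [x1,x2,x3,x4=1001]: 00001111  (ones: 4)
  rows 80-87 [x1,x2,x3,x4=1010]: 00001100  (ones: 2)
  rows 88-95 [x1,x2,x3,x4=1011]: 00001100  (ones: 2)
  rows 96-103 [x1,x2,x3,x4=1100]: 00000000  (ones: 0)
  rows 104-111 [x1,x2,x3,x4=1101]: 00000000  (ones: 0)
  rows 112-119 [x1,x2,x3,x4=1110]: 00000000  (ones: 0)
  rows 120-127 [x1,x2,x3,x4=1111]: 00000000  (ones: 0)
Satisfying assignments = 0+0+0+0+0+0+0+0+4+4+2+2+0+0+0+0 = 12

12


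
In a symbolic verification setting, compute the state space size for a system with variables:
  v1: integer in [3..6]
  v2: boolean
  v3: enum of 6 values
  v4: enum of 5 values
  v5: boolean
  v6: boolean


State space = product of domain sizes of all variables.
Domain sizes:
  v1 (integer in [3..6]): 4
  v2 (boolean): 2
  v3 (enum of 6 values): 6
  v4 (enum of 5 values): 5
  v5 (boolean): 2
  v6 (boolean): 2
Product = 4 * 2 * 6 * 5 * 2 * 2 = 960

960


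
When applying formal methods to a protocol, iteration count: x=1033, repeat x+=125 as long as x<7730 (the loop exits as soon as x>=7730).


Step 1: x goes from 1033 toward 7730 by 125; the body runs while x<7730, so iterations = ceil((bound-start)/step)
Step 2: Distance=6697
Step 3: ceil(6697/125)=54

54


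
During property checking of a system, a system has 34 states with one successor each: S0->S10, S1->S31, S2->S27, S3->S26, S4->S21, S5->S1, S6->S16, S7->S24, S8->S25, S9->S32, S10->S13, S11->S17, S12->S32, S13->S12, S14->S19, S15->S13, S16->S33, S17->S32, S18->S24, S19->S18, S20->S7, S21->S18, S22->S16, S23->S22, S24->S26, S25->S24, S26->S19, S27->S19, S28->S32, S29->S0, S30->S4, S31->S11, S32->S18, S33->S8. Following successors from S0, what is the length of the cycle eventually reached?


Trace from S0 until a state repeats:
  S0 -> S10 -> S13 -> S12 -> S32 -> S18 -> S24 -> S26 -> S19 -> S18
S18 first seen at step 5, revisited at step 9.
Cycle length = 9 - 5 = 4

4


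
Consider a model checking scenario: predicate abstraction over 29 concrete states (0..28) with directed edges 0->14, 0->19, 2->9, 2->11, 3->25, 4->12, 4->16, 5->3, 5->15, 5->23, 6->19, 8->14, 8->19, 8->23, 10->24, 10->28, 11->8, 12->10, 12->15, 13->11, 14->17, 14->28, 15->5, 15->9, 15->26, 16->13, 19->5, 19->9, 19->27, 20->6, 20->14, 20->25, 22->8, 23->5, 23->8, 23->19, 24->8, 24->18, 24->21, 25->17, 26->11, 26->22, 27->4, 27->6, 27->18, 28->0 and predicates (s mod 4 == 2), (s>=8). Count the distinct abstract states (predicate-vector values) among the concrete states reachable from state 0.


BFS from 0:
Concrete reachable: {0, 3, 4, 5, 6, 8, 9, 10, 11, 12, 13, 14, 15, 16, 17, 18, 19, 21, 22, 23, 24, 25, 26, 27, 28}
Abstract via predicates (s mod 4 == 2), (s>=8):
  (0,0) <- {0, 3, 4, 5}
  (0,1) <- {8, 9, 11, 12, 13, 15, 16, 17, 19, 21, 23, 24, 25, 27, 28}
  (1,0) <- {6}
  (1,1) <- {10, 14, 18, 22, 26}
Distinct abstract states = 4

4


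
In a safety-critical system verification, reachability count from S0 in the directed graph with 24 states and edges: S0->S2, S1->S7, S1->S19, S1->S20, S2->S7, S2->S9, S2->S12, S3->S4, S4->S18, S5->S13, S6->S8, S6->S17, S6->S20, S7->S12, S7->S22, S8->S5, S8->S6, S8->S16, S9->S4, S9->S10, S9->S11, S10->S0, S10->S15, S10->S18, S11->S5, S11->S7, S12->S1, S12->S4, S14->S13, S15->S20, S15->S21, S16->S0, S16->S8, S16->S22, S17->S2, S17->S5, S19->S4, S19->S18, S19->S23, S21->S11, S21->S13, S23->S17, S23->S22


BFS from S0:
  layer 0: {S0}
  layer 1: {S2}
  layer 2: {S7, S9, S12}
  layer 3: {S1, S4, S10, S11, S22}
  layer 4: {S5, S15, S18, S19, S20}
  layer 5: {S13, S21, S23}
  layer 6: {S17}
Reachable set: {S0, S1, S2, S4, S5, S7, S9, S10, S11, S12, S13, S15, S17, S18, S19, S20, S21, S22, S23}
Count = 19

19


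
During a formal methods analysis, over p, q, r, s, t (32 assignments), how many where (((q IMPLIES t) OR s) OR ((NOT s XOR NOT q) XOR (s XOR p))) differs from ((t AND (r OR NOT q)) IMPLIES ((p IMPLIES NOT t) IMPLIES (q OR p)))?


F1 = (((q IMPLIES t) OR s) OR ((NOT s XOR NOT q) XOR (s XOR p)))
F2 = ((t AND (r OR NOT q)) IMPLIES ((p IMPLIES NOT t) IMPLIES (q OR p)))
Evaluate both on each of 32 rows (bits = p,q,r,s,t):
  row 0 [00000]: F1=1 F2=1 -> 0
  row 1 [00001]: F1=1 F2=0 (differ) -> 1
  row 2 [00010]: F1=1 F2=1 -> 0
  row 3 [00011]: F1=1 F2=0 (differ) -> 1
  row 4 [00100]: F1=1 F2=1 -> 0
  row 5 [00101]: F1=1 F2=0 (differ) -> 1
  row 6 [00110]: F1=1 F2=1 -> 0
  row 7 [00111]: F1=1 F2=0 (differ) -> 1
  row 8 [01000]: F1=1 F2=1 -> 0
  row 9 [01001]: F1=1 F2=1 -> 0
  row 10 [01010]: F1=1 F2=1 -> 0
  row 11 [01011]: F1=1 F2=1 -> 0
  row 12 [01100]: F1=1 F2=1 -> 0
  row 13 [01101]: F1=1 F2=1 -> 0
  row 14 [01110]: F1=1 F2=1 -> 0
  row 15 [01111]: F1=1 F2=1 -> 0
  row 16 [10000]: F1=1 F2=1 -> 0
  row 17 [10001]: F1=1 F2=1 -> 0
  row 18 [10010]: F1=1 F2=1 -> 0
  row 19 [10011]: F1=1 F2=1 -> 0
  row 20 [10100]: F1=1 F2=1 -> 0
  row 21 [10101]: F1=1 F2=1 -> 0
  row 22 [10110]: F1=1 F2=1 -> 0
  row 23 [10111]: F1=1 F2=1 -> 0
  row 24 [11000]: F1=0 F2=1 (differ) -> 1
  row 25 [11001]: F1=1 F2=1 -> 0
  row 26 [11010]: F1=1 F2=1 -> 0
  row 27 [11011]: F1=1 F2=1 -> 0
  row 28 [11100]: F1=0 F2=1 (differ) -> 1
  row 29 [11101]: F1=1 F2=1 -> 0
  row 30 [11110]: F1=1 F2=1 -> 0
  row 31 [11111]: F1=1 F2=1 -> 0
Full result column, 8 rows per line (p,q fixed per line; r,s,t runs 000..111 left to right):
  rows 0-7 [p,q=00]: 01010101  (ones: 4)
  rows 8-15 [p,q=01]: 00000000  (ones: 0)
  rows 16-23 [p,q=10]: 00000000  (ones: 0)
  rows 24-31 [p,q=11]: 10001000  (ones: 2)
Disagreements = 4+0+0+2 = 6

6


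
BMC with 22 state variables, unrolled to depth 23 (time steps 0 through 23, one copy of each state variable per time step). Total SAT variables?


BMC unrolls to depth k, creating one copy of each state var for steps 0..k.
Step count = 23 + 1 = 24 (steps 0 through 23)
Vars per step = 22
Total = 22 * 24 = 528

528


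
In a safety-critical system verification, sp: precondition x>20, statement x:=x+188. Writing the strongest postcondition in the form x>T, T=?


Formula: sp(P, x:=E) = exists old_x. (x = E[old_x/x]) AND P[old_x/x] (old_x is the value of x before the assignment; eliminate old_x by solving x = E[old_x/x] for old_x)
Step 1: Precondition P: x>20, i.e. old_x > 20
Step 2: Assignment gives x = old_x + 188, so old_x = x - 188
Step 3: Substitute into P: x - 188 > 20
Step 4: Simplify: x > 20+188 = 208

208


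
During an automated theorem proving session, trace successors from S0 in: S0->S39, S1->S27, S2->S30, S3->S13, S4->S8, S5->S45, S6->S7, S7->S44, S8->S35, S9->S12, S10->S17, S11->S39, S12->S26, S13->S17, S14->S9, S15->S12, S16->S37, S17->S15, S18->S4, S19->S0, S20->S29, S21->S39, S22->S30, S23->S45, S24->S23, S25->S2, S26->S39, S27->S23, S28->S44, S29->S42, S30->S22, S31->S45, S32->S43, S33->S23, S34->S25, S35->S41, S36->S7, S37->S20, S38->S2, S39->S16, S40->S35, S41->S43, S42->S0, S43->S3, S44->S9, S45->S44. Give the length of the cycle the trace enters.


Trace from S0 until a state repeats:
  S0 -> S39 -> S16 -> S37 -> S20 -> S29 -> S42 -> S0
S0 first seen at step 0, revisited at step 7.
Cycle length = 7 - 0 = 7

7


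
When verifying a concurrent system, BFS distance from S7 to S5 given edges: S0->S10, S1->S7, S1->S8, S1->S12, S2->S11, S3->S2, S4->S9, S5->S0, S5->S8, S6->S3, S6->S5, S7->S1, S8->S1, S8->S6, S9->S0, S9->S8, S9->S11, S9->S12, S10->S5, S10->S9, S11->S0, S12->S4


BFS layer-by-layer from S7:
  dist 0: {S7}
  dist 1: {S1}
  dist 2: {S8, S12}
  dist 3: {S4, S6}
  dist 4: {S3, S5, S9}
  -> S5 reached at distance 4
Shortest path length = 4

4
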